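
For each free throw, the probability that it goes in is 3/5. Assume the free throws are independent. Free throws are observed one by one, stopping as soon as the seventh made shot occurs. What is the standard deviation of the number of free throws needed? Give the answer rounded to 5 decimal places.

2.78887

Y = total free throws until the seventh success; negative binomial with r=7, p=0.60.
SD(Y) = √[r(1−p)/p²] = √(7.7777778) = 2.7888668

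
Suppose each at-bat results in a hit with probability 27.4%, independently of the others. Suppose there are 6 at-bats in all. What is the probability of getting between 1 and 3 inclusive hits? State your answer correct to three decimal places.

0.802

X ~ Binomial(6, 0.274); P(1 ≤ X ≤ 3) = Σ C(6,k) p^k (1−p)^(6−k) over k:
  k=1: C(6,1)·0.274^1·0.726^5 = 0.33158
  k=2: C(6,2)·0.274^2·0.726^4 = 0.31285
  k=3: C(6,3)·0.274^3·0.726^3 = 0.15743
Total = 0.80186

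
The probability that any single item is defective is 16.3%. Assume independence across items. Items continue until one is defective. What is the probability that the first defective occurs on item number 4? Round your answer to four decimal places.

0.0956

Geometric (trials to first success), p = 0.163.
P(Y = 4) = (1−p)^3 · p = 0.58638 · 0.163 = 0.095579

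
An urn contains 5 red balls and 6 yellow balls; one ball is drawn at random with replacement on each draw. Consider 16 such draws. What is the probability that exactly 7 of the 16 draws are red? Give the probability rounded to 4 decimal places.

X ~ Binomial(n=16, p=0.454545).
P(X=7) = C(16,7) · p^7 · (1−p)^9
= 11440 · 0.004009 · 0.0042739 = 0.196017

0.1960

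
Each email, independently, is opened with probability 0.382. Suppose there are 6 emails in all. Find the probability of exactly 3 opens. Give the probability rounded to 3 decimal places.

0.263

X ~ Binomial(n=6, p=0.382).
P(X=3) = C(6,3) · p^3 · (1−p)^3
= 20 · 0.055743 · 0.23603 = 0.26314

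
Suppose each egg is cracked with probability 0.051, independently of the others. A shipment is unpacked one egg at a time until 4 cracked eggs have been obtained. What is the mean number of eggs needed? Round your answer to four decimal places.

Y = total eggs until the fourth success; negative binomial with r=4, p=0.051.
E[Y] = r / p = 4 / 0.051 = 78.431373

78.4314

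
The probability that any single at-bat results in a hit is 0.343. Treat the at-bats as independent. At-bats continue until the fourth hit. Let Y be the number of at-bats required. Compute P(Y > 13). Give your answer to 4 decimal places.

0.2964

Needing more than 13 at-bats ⇔ fewer than 4 successes in the first 13. With X ~ Binomial(13, 0.343), P(Y > 13) = P(X ≤ 3).
  k=0: C(13,0)·0.343^0·0.657^13 = 0.004250
  k=1: C(13,1)·0.343^1·0.657^12 = 0.028842
  k=2: C(13,2)·0.343^2·0.657^11 = 0.090345
  k=3: C(13,3)·0.343^3·0.657^10 = 0.172943
P(X ≤ 3) = 0.296379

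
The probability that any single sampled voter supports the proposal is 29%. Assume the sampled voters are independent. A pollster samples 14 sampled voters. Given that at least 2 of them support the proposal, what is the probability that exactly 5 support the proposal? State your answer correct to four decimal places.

0.1993

X ~ Binomial(14, 0.29). Want P(X=5 | X≥2) = P(X=5) / P(X≥2).
P(X=5) = C(14,5)·0.29^5·0.71^9 = 0.188269
P(X≥2) = 1 − 0.008272 − 0.047303 = 0.944425
Ratio = 0.188269 / 0.944425 = 0.199348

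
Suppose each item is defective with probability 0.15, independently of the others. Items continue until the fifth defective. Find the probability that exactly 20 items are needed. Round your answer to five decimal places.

Y = trial on which the fifth success occurs; negative binomial, r=5, p=0.15.
P(Y=20) = C(19,4) · p^5 · (1−p)^15
= 3876 · 7.5937e-05 · 0.087354 = 0.0257113

0.02571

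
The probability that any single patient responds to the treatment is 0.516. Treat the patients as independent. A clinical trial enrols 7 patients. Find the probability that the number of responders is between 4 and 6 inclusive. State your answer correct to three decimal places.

0.525

X ~ Binomial(7, 0.516); P(4 ≤ X ≤ 6) = Σ C(7,k) p^k (1−p)^(7−k) over k:
  k=4: C(7,4)·0.516^4·0.484^3 = 0.28132
  k=5: C(7,5)·0.516^5·0.484^2 = 0.17995
  k=6: C(7,6)·0.516^6·0.484^1 = 0.06395
Total = 0.52522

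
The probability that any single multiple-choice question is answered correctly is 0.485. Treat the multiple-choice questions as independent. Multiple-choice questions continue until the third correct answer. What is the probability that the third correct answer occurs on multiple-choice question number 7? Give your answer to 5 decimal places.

0.12038

Y = trial on which the third success occurs; negative binomial, r=3, p=0.485.
P(Y=7) = C(6,2) · p^3 · (1−p)^4
= 15 · 0.11408 · 0.070344 = 0.1203775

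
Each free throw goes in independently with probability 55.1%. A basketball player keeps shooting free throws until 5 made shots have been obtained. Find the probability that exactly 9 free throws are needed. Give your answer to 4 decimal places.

0.1445

Y = trial on which the fifth success occurs; negative binomial, r=5, p=0.551.
P(Y=9) = C(8,4) · p^5 · (1−p)^4
= 70 · 0.050788 · 0.040643 = 0.144491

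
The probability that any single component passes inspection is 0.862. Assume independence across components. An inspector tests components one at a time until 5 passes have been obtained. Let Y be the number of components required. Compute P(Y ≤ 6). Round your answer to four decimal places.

0.8043

Finishing within 6 components ⇔ at least 5 successes in the first 6. With X ~ Binomial(6, 0.862), P(Y ≤ 6) = 1 − P(X ≤ 4).
  k=0: C(6,0)·0.862^0·0.138^6 = 0.000007
  k=1: C(6,1)·0.862^1·0.138^5 = 0.000259
  k=2: C(6,2)·0.862^2·0.138^4 = 0.004042
  k=3: C(6,3)·0.862^3·0.138^3 = 0.033666
  k=4: C(6,4)·0.862^4·0.138^2 = 0.157717
1 − 0.195691 = 0.804309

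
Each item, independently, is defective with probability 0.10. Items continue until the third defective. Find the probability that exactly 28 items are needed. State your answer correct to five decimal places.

0.02520

Y = trial on which the third success occurs; negative binomial, r=3, p=0.10.
P(Y=28) = C(27,2) · p^3 · (1−p)^25
= 351 · 0.001 · 0.07179 = 0.0251982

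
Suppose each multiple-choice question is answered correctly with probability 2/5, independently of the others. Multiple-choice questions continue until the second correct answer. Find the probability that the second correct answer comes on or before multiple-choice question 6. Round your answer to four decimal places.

0.7667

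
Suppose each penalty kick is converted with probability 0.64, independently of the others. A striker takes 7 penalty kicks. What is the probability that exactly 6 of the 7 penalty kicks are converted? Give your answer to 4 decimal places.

0.1732

X ~ Binomial(n=7, p=0.64).
P(X=6) = C(7,6) · p^6 · (1−p)^1
= 7 · 0.068719 · 0.36 = 0.173173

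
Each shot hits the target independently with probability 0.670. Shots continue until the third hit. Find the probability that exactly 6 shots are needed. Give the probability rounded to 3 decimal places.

0.108

Y = trial on which the third success occurs; negative binomial, r=3, p=0.67.
P(Y=6) = C(5,2) · p^3 · (1−p)^3
= 10 · 0.30076 · 0.035937 = 0.10809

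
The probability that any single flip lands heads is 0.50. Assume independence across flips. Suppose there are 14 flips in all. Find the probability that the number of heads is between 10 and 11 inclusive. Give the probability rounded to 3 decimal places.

0.083

X ~ Binomial(14, 0.50); P(10 ≤ X ≤ 11) = Σ C(14,k) p^k (1−p)^(14−k) over k:
  k=10: C(14,10)·0.50^10·0.50^4 = 0.06110
  k=11: C(14,11)·0.50^11·0.50^3 = 0.02222
Total = 0.08331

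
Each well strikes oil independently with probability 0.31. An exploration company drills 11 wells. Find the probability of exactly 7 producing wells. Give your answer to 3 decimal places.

0.021

X ~ Binomial(n=11, p=0.31).
P(X=7) = C(11,7) · p^7 · (1−p)^4
= 330 · 0.00027513 · 0.22667 = 0.02058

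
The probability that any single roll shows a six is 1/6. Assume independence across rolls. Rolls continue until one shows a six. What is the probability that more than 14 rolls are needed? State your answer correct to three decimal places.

Y = number of rolls to the first success; geometric, p = 0.166667.
P(Y > 14) = P(first 14 all fail) = (1−p)^14 = 0.07789

0.078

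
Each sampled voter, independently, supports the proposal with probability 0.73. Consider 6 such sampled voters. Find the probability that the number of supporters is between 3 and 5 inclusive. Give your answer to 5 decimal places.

0.79951

X ~ Binomial(6, 0.73); P(3 ≤ X ≤ 5) = Σ C(6,k) p^k (1−p)^(6−k) over k:
  k=3: C(6,3)·0.73^3·0.27^3 = 0.1531404
  k=4: C(6,4)·0.73^4·0.27^2 = 0.3105348
  k=5: C(6,5)·0.73^5·0.27^1 = 0.3358376
Total = 0.7995128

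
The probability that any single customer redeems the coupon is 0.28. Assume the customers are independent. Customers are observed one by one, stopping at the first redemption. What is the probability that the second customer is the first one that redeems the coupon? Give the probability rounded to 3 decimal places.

0.202

Geometric (trials to first success), p = 0.28.
P(Y = 2) = (1−p)^1 · p = 0.72 · 0.28 = 0.20160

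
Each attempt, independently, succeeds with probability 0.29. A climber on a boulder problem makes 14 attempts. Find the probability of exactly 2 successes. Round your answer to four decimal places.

0.1256

X ~ Binomial(n=14, p=0.29).
P(X=2) = C(14,2) · p^2 · (1−p)^12
= 91 · 0.0841 · 0.01641 = 0.125585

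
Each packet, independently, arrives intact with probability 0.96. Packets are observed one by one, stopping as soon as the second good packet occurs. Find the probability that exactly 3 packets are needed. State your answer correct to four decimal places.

Y = trial on which the second success occurs; negative binomial, r=2, p=0.96.
P(Y=3) = C(2,1) · p^2 · (1−p)^1
= 2 · 0.9216 · 0.04 = 0.073728

0.0737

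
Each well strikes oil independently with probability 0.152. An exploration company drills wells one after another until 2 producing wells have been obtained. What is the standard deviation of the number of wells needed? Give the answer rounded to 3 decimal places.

8.568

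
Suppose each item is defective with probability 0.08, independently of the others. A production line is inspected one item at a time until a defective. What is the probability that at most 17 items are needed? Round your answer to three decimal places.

0.758

Y = number of items to the first success; geometric, p = 0.08.
P(Y ≤ 17) = 1 − (1−p)^17 = 1 − 0.24232 = 0.75768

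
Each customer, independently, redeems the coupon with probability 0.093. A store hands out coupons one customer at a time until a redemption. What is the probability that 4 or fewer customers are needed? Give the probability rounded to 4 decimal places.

0.3232

Y = number of customers to the first success; geometric, p = 0.093.
P(Y ≤ 4) = 1 − (1−p)^4 = 1 − 0.676751 = 0.323249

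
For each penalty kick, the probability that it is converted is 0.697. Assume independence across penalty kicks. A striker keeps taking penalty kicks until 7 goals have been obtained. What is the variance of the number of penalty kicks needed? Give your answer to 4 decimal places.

4.3659

Y = total penalty kicks until the seventh success; negative binomial with r=7, p=0.697.
Var(Y) = r(1−p)/p² = 7·0.303 / 0.697² = 4.365913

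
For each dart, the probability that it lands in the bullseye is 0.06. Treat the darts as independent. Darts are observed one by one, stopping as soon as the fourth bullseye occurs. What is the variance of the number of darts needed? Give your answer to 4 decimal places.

1044.4444

Y = total darts until the fourth success; negative binomial with r=4, p=0.06.
Var(Y) = r(1−p)/p² = 4·0.94 / 0.06² = 1044.444444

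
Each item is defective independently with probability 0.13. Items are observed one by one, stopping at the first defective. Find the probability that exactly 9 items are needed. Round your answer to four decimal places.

0.0427

Geometric (trials to first success), p = 0.13.
P(Y = 9) = (1−p)^8 · p = 0.32821 · 0.13 = 0.042668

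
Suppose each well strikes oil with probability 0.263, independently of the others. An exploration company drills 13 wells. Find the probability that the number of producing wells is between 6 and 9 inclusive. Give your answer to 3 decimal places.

X ~ Binomial(13, 0.263); P(6 ≤ X ≤ 9) = Σ C(13,k) p^k (1−p)^(13−k) over k:
  k=6: C(13,6)·0.263^6·0.737^7 = 0.06707
  k=7: C(13,7)·0.263^7·0.737^6 = 0.02393
  k=8: C(13,8)·0.263^8·0.737^5 = 0.00641
  k=9: C(13,9)·0.263^9·0.737^4 = 0.00127
Total = 0.09868

0.099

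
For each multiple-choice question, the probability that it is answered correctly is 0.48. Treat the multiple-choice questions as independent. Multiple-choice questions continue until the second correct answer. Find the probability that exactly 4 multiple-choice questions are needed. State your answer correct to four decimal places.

Y = trial on which the second success occurs; negative binomial, r=2, p=0.48.
P(Y=4) = C(3,1) · p^2 · (1−p)^2
= 3 · 0.2304 · 0.2704 = 0.186900

0.1869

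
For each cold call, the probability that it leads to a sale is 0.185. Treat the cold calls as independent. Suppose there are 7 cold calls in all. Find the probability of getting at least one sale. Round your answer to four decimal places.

P(at least one) = 1 − P(none) = 1 − (1 − 0.185)^7
= 1 − 0.238838 = 0.761162

0.7612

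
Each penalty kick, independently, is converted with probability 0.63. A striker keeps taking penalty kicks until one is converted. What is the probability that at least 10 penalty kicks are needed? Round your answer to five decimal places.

0.00013

Y = number of penalty kicks to the first success; geometric, p = 0.63.
P(Y > 9) = P(first 9 all fail) = (1−p)^9 = 0.0001300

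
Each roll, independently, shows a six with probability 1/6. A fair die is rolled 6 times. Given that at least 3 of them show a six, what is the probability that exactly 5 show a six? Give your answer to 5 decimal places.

0.01032

X ~ Binomial(6, 0.166667). Want P(X=5 | X≥3) = P(X=5) / P(X≥3).
P(X=5) = C(6,5)·0.166667^5·0.833333^1 = 0.0006430
P(X≥3) = 1 − 0.3348980 − 0.4018776 − 0.2009388 = 0.0622857
Ratio = 0.0006430 / 0.0622857 = 0.0103235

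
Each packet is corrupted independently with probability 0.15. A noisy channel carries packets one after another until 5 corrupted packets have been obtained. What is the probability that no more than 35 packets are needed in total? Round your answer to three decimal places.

Finishing within 35 packets ⇔ at least 5 successes in the first 35. With X ~ Binomial(35, 0.15), P(Y ≤ 35) = 1 − P(X ≤ 4).
  k=0: C(35,0)·0.15^0·0.85^35 = 0.00339
  k=1: C(35,1)·0.15^1·0.85^34 = 0.02091
  k=2: C(35,2)·0.15^2·0.85^33 = 0.06274
  k=3: C(35,3)·0.15^3·0.85^32 = 0.12178
  k=4: C(35,4)·0.15^4·0.85^31 = 0.17193
1 − 0.38075 = 0.61925

0.619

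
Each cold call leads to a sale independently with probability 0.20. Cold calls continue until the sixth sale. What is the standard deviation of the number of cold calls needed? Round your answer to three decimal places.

10.954

Y = total cold calls until the sixth success; negative binomial with r=6, p=0.20.
SD(Y) = √[r(1−p)/p²] = √(120.00000) = 10.95445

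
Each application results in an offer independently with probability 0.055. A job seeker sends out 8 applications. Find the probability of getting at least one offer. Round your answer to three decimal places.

0.364

P(at least one) = 1 − P(none) = 1 − (1 − 0.055)^8
= 1 − 0.63600 = 0.36400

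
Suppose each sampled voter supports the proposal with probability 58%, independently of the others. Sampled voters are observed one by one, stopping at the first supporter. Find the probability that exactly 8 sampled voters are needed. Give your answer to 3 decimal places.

0.001

Geometric (trials to first success), p = 0.58.
P(Y = 8) = (1−p)^7 · p = 0.0023054 · 0.58 = 0.00134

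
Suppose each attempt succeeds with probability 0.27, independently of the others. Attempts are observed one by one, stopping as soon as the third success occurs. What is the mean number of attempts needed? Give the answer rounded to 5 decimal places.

11.11111

Y = total attempts until the third success; negative binomial with r=3, p=0.27.
E[Y] = r / p = 3 / 0.27 = 11.1111111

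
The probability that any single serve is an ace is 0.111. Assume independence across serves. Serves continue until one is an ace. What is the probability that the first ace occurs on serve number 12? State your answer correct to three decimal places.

0.030

Geometric (trials to first success), p = 0.111.
P(Y = 12) = (1−p)^11 · p = 0.27411 · 0.111 = 0.03043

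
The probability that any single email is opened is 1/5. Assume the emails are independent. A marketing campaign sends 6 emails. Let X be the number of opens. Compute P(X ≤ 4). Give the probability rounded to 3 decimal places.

0.998

X ~ Binomial(6, 0.20); P(X ≤ 4) = Σ C(6,k) p^k (1−p)^(6−k) over k:
  k=0: C(6,0)·0.20^0·0.80^6 = 0.26214
  k=1: C(6,1)·0.20^1·0.80^5 = 0.39322
  k=2: C(6,2)·0.20^2·0.80^4 = 0.24576
  k=3: C(6,3)·0.20^3·0.80^3 = 0.08192
  k=4: C(6,4)·0.20^4·0.80^2 = 0.01536
Total = 0.99840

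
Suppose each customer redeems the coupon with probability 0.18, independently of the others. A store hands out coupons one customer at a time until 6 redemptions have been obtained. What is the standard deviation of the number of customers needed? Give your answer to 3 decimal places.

12.323

Y = total customers until the sixth success; negative binomial with r=6, p=0.18.
SD(Y) = √[r(1−p)/p²] = √(151.85185) = 12.32282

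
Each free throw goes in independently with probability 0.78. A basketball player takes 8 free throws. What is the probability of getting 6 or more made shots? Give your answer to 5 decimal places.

0.75136

X ~ Binomial(8, 0.78); P(X ≥ 6) = Σ C(8,k) p^k (1−p)^(8−k) over k:
  k=6: C(8,6)·0.78^6·0.22^2 = 0.3051905
  k=7: C(8,7)·0.78^7·0.22^1 = 0.3091540
  k=8: C(8,8)·0.78^8·0.22^0 = 0.1370114
Total = 0.7513559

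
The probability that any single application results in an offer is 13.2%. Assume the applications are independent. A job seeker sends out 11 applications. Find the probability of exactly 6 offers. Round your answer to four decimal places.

X ~ Binomial(n=11, p=0.132).
P(X=6) = C(11,6) · p^6 · (1−p)^5
= 462 · 5.2899e-06 · 0.49272 = 0.001204

0.0012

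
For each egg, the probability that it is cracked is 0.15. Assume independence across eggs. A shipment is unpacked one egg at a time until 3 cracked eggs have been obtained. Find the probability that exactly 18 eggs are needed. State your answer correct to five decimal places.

0.04010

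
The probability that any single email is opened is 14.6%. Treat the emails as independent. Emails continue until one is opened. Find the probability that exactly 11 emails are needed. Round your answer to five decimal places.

0.03013

Geometric (trials to first success), p = 0.146.
P(Y = 11) = (1−p)^10 · p = 0.20634 · 0.146 = 0.0301253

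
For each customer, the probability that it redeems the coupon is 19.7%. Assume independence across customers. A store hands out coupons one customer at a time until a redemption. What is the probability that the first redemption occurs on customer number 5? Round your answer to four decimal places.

Geometric (trials to first success), p = 0.197.
P(Y = 5) = (1−p)^4 · p = 0.41578 · 0.197 = 0.081908

0.0819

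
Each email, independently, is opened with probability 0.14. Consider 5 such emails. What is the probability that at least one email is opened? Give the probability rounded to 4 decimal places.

0.5296

P(at least one) = 1 − P(none) = 1 − (1 − 0.14)^5
= 1 − 0.470427 = 0.529573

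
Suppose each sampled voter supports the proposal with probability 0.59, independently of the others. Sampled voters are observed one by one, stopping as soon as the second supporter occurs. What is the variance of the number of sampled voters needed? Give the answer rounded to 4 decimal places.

2.3556

Y = total sampled voters until the second success; negative binomial with r=2, p=0.59.
Var(Y) = r(1−p)/p² = 2·0.41 / 0.59² = 2.355645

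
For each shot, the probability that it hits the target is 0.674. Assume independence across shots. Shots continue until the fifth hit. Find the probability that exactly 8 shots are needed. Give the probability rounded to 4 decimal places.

Y = trial on which the fifth success occurs; negative binomial, r=5, p=0.674.
P(Y=8) = C(7,4) · p^5 · (1−p)^3
= 35 · 0.13909 · 0.034646 = 0.168663

0.1687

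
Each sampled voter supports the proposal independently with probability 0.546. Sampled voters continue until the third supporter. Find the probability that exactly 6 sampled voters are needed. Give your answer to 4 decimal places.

Y = trial on which the third success occurs; negative binomial, r=3, p=0.546.
P(Y=6) = C(5,2) · p^3 · (1−p)^3
= 10 · 0.16277 · 0.093577 = 0.152316

0.1523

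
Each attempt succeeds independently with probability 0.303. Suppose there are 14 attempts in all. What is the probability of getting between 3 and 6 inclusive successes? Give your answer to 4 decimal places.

X ~ Binomial(14, 0.303); P(3 ≤ X ≤ 6) = Σ C(14,k) p^k (1−p)^(14−k) over k:
  k=3: C(14,3)·0.303^3·0.697^11 = 0.190981
  k=4: C(14,4)·0.303^4·0.697^10 = 0.228314
  k=5: C(14,5)·0.303^5·0.697^9 = 0.198505
  k=6: C(14,6)·0.303^6·0.697^8 = 0.129441
Total = 0.747242

0.7472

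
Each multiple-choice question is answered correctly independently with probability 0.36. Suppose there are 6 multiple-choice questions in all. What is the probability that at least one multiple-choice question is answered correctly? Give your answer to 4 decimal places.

P(at least one) = 1 − P(none) = 1 − (1 − 0.36)^6
= 1 − 0.068719 = 0.931281

0.9313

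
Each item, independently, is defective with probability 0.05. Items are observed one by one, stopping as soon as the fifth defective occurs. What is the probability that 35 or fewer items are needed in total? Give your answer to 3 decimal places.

0.029

Finishing within 35 items ⇔ at least 5 successes in the first 35. With X ~ Binomial(35, 0.05), P(Y ≤ 35) = 1 − P(X ≤ 4).
  k=0: C(35,0)·0.05^0·0.95^35 = 0.16608
  k=1: C(35,1)·0.05^1·0.95^34 = 0.30594
  k=2: C(35,2)·0.05^2·0.95^33 = 0.27374
  k=3: C(35,3)·0.05^3·0.95^32 = 0.15848
  k=4: C(35,4)·0.05^4·0.95^31 = 0.06673
1 − 0.97097 = 0.02903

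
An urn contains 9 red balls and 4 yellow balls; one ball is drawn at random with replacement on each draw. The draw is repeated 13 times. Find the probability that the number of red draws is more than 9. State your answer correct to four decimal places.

X ~ Binomial(13, 0.692308); P(X ≥ 10) = Σ C(13,k) p^k (1−p)^(13−k) over k:
  k=10: C(13,10)·0.692308^10·0.307692^3 = 0.210721
  k=11: C(13,11)·0.692308^11·0.307692^2 = 0.129306
  k=12: C(13,12)·0.692308^12·0.307692^1 = 0.048490
  k=13: C(13,13)·0.692308^13·0.307692^0 = 0.008392
Total = 0.396909

0.3969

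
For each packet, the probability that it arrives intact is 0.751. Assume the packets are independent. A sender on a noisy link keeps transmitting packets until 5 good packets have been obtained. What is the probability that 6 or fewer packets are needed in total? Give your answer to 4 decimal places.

0.5363

Finishing within 6 packets ⇔ at least 5 successes in the first 6. With X ~ Binomial(6, 0.751), P(Y ≤ 6) = 1 − P(X ≤ 4).
  k=0: C(6,0)·0.751^0·0.249^6 = 0.000238
  k=1: C(6,1)·0.751^1·0.249^5 = 0.004313
  k=2: C(6,2)·0.751^2·0.249^4 = 0.032521
  k=3: C(6,3)·0.751^3·0.249^3 = 0.130782
  k=4: C(6,4)·0.751^4·0.249^2 = 0.295835
1 − 0.463690 = 0.536310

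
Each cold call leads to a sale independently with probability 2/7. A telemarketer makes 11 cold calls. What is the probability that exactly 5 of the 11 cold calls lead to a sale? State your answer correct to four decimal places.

X ~ Binomial(n=11, p=0.285714).
P(X=5) = C(11,5) · p^5 · (1−p)^6
= 462 · 0.001904 · 0.13281 = 0.116824

0.1168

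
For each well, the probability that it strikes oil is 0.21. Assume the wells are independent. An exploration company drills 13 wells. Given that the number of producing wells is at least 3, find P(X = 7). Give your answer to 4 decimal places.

0.0141

X ~ Binomial(13, 0.21). Want P(X=7 | X≥3) = P(X=7) / P(X≥3).
P(X=7) = C(13,7)·0.21^7·0.79^6 = 0.007513
P(X≥3) = 1 − 0.046682 − 0.161320 − 0.257295 = 0.534703
Ratio = 0.007513 / 0.534703 = 0.014051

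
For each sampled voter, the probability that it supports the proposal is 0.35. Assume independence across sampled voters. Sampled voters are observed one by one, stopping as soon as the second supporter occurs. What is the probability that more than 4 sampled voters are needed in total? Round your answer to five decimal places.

Needing more than 4 sampled voters ⇔ fewer than 2 successes in the first 4. With X ~ Binomial(4, 0.35), P(Y > 4) = P(X ≤ 1).
  k=0: C(4,0)·0.35^0·0.65^4 = 0.1785063
  k=1: C(4,1)·0.35^1·0.65^3 = 0.3844750
P(X ≤ 1) = 0.5629812

0.56298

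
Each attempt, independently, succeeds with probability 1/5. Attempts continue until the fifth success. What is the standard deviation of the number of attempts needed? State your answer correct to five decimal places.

Y = total attempts until the fifth success; negative binomial with r=5, p=0.20.
SD(Y) = √[r(1−p)/p²] = √(100.0000000) = 10.0000000

10.00000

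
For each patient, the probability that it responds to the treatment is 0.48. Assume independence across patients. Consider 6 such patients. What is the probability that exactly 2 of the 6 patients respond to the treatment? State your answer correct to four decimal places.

0.2527

X ~ Binomial(n=6, p=0.48).
P(X=2) = C(6,2) · p^2 · (1−p)^4
= 15 · 0.2304 · 0.073116 = 0.252689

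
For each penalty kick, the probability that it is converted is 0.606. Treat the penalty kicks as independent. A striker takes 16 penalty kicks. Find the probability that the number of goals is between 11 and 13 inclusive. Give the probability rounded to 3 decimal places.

0.326

X ~ Binomial(16, 0.606); P(11 ≤ X ≤ 13) = Σ C(16,k) p^k (1−p)^(16−k) over k:
  k=11: C(16,11)·0.606^11·0.394^5 = 0.16787
  k=12: C(16,12)·0.606^12·0.394^4 = 0.10758
  k=13: C(16,13)·0.606^13·0.394^3 = 0.05091
Total = 0.32636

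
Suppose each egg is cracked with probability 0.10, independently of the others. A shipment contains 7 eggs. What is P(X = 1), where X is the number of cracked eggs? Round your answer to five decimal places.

X ~ Binomial(n=7, p=0.10).
P(X=1) = C(7,1) · p^1 · (1−p)^6
= 7 · 0.1 · 0.53144 = 0.3720087

0.37201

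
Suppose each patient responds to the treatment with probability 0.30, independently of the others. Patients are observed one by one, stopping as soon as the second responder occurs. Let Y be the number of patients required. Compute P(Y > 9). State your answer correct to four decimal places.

0.1960

Needing more than 9 patients ⇔ fewer than 2 successes in the first 9. With X ~ Binomial(9, 0.30), P(Y > 9) = P(X ≤ 1).
  k=0: C(9,0)·0.30^0·0.70^9 = 0.040354
  k=1: C(9,1)·0.30^1·0.70^8 = 0.155650
P(X ≤ 1) = 0.196003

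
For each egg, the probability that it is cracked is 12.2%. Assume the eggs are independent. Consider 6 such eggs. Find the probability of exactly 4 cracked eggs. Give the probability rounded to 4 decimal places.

X ~ Binomial(n=6, p=0.122).
P(X=4) = C(6,4) · p^4 · (1−p)^2
= 15 · 0.00022153 · 0.77088 = 0.002562

0.0026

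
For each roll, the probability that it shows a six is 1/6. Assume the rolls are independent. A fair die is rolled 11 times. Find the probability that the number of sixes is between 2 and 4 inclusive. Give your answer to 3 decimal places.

X ~ Binomial(11, 0.166667); P(2 ≤ X ≤ 4) = Σ C(11,k) p^k (1−p)^(11−k) over k:
  k=2: C(11,2)·0.166667^2·0.833333^9 = 0.29609
  k=3: C(11,3)·0.166667^3·0.833333^8 = 0.17766
  k=4: C(11,4)·0.166667^4·0.833333^7 = 0.07106
Total = 0.54481

0.545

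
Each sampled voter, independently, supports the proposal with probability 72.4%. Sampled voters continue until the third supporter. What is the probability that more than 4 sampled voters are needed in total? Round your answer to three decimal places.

Needing more than 4 sampled voters ⇔ fewer than 3 successes in the first 4. With X ~ Binomial(4, 0.724), P(Y > 4) = P(X ≤ 2).
  k=0: C(4,0)·0.724^0·0.276^4 = 0.00580
  k=1: C(4,1)·0.724^1·0.276^3 = 0.06089
  k=2: C(4,2)·0.724^2·0.276^2 = 0.23958
P(X ≤ 2) = 0.30627

0.306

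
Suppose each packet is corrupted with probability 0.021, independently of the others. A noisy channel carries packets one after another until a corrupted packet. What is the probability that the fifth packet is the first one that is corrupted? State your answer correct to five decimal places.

Geometric (trials to first success), p = 0.021.
P(Y = 5) = (1−p)^4 · p = 0.91861 · 0.021 = 0.0192908

0.01929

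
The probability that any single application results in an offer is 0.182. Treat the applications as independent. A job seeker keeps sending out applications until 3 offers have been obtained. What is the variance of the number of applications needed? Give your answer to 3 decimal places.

74.085

Y = total applications until the third success; negative binomial with r=3, p=0.182.
Var(Y) = r(1−p)/p² = 3·0.818 / 0.182² = 74.08526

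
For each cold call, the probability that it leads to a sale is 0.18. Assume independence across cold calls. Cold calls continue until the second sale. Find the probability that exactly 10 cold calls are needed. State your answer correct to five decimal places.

0.05961

Y = trial on which the second success occurs; negative binomial, r=2, p=0.18.
P(Y=10) = C(9,1) · p^2 · (1−p)^8
= 9 · 0.0324 · 0.20441 = 0.0596071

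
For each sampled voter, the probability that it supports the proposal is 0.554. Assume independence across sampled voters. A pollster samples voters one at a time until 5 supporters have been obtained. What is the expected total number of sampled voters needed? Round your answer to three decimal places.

9.025

Y = total sampled voters until the fifth success; negative binomial with r=5, p=0.554.
E[Y] = r / p = 5 / 0.554 = 9.02527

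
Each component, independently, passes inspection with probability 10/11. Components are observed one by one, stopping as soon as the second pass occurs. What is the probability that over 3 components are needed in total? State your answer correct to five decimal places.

0.02329

Needing more than 3 components ⇔ fewer than 2 successes in the first 3. With X ~ Binomial(3, 0.909091), P(Y > 3) = P(X ≤ 1).
  k=0: C(3,0)·0.909091^0·0.090909^3 = 0.0007513
  k=1: C(3,1)·0.909091^1·0.090909^2 = 0.0225394
P(X ≤ 1) = 0.0232908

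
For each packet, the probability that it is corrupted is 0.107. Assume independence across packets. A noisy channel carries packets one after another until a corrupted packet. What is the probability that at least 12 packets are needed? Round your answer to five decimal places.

Y = number of packets to the first success; geometric, p = 0.107.
P(Y > 11) = P(first 11 all fail) = (1−p)^11 = 0.2879825

0.28798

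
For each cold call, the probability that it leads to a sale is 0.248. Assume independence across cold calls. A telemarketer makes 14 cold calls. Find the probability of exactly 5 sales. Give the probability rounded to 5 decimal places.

0.14444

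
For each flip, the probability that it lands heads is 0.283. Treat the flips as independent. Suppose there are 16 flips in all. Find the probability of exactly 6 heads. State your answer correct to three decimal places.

X ~ Binomial(n=16, p=0.283).
P(X=6) = C(16,6) · p^6 · (1−p)^10
= 8008 · 0.00051371 · 0.035908 = 0.14772

0.148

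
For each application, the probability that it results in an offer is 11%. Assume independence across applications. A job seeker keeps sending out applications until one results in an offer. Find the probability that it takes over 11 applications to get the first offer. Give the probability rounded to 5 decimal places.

0.27752

Y = number of applications to the first success; geometric, p = 0.11.
P(Y > 11) = P(first 11 all fail) = (1−p)^11 = 0.2775173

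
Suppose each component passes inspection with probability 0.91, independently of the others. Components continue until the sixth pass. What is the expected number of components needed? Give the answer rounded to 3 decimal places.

Y = total components until the sixth success; negative binomial with r=6, p=0.91.
E[Y] = r / p = 6 / 0.91 = 6.59341

6.593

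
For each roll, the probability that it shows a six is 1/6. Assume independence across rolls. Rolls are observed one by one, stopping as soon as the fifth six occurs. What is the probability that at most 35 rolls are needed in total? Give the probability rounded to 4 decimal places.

0.7157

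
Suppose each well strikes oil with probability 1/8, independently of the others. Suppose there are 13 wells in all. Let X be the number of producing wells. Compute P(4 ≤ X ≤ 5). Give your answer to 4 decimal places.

0.0660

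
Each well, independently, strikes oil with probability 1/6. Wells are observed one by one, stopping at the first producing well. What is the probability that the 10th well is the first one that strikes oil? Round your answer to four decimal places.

0.0323

Geometric (trials to first success), p = 0.166667.
P(Y = 10) = (1−p)^9 · p = 0.19381 · 0.166667 = 0.032301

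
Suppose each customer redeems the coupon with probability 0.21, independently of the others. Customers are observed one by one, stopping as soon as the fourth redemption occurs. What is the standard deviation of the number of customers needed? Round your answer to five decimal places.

8.46495

Y = total customers until the fourth success; negative binomial with r=4, p=0.21.
SD(Y) = √[r(1−p)/p²] = √(71.6553288) = 8.4649471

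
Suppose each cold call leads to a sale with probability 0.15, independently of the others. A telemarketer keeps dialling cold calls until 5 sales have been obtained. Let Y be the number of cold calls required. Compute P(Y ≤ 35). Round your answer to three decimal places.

Finishing within 35 cold calls ⇔ at least 5 successes in the first 35. With X ~ Binomial(35, 0.15), P(Y ≤ 35) = 1 − P(X ≤ 4).
  k=0: C(35,0)·0.15^0·0.85^35 = 0.00339
  k=1: C(35,1)·0.15^1·0.85^34 = 0.02091
  k=2: C(35,2)·0.15^2·0.85^33 = 0.06274
  k=3: C(35,3)·0.15^3·0.85^32 = 0.12178
  k=4: C(35,4)·0.15^4·0.85^31 = 0.17193
1 − 0.38075 = 0.61925

0.619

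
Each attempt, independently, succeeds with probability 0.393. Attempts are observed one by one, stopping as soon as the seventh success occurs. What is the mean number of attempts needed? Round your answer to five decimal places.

17.81170

Y = total attempts until the seventh success; negative binomial with r=7, p=0.393.
E[Y] = r / p = 7 / 0.393 = 17.8117048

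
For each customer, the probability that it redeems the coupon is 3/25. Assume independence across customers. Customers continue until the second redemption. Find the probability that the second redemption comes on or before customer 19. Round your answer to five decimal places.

0.68350

Finishing within 19 customers ⇔ at least 2 successes in the first 19. With X ~ Binomial(19, 0.12), P(Y ≤ 19) = 1 − P(X ≤ 1).
  k=0: C(19,0)·0.12^0·0.88^19 = 0.0881395
  k=1: C(19,1)·0.12^1·0.88^18 = 0.2283615
1 − 0.3165011 = 0.6834989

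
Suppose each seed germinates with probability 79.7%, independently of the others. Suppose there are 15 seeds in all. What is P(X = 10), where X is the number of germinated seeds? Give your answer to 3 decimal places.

X ~ Binomial(n=15, p=0.797).
P(X=10) = C(15,10) · p^10 · (1−p)^5
= 3003 · 0.10341 · 0.00034473 = 0.10706

0.107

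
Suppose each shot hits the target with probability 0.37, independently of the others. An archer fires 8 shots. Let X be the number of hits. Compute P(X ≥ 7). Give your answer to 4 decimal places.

0.0051

X ~ Binomial(8, 0.37); P(X ≥ 7) = Σ C(8,k) p^k (1−p)^(8−k) over k:
  k=7: C(8,7)·0.37^7·0.63^1 = 0.004785
  k=8: C(8,8)·0.37^8·0.63^0 = 0.000351
Total = 0.005136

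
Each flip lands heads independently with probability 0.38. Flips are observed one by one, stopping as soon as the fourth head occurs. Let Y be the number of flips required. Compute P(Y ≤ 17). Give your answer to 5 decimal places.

0.93525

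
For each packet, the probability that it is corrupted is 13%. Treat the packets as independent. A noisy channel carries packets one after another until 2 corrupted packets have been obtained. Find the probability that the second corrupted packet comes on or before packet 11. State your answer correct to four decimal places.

Finishing within 11 packets ⇔ at least 2 successes in the first 11. With X ~ Binomial(11, 0.13), P(Y ≤ 11) = 1 − P(X ≤ 1).
  k=0: C(11,0)·0.13^0·0.87^11 = 0.216128
  k=1: C(11,1)·0.13^1·0.87^10 = 0.355245
1 − 0.571374 = 0.428626

0.4286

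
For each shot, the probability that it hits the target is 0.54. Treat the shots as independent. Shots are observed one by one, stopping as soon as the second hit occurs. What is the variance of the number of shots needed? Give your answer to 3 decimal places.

3.155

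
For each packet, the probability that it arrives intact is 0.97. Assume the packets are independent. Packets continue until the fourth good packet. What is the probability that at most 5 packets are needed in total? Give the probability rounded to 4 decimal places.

Finishing within 5 packets ⇔ at least 4 successes in the first 5. With X ~ Binomial(5, 0.97), P(Y ≤ 5) = 1 − P(X ≤ 3).
  k=0: C(5,0)·0.97^0·0.03^5 = 0.000000
  k=1: C(5,1)·0.97^1·0.03^4 = 0.000004
  k=2: C(5,2)·0.97^2·0.03^3 = 0.000254
  k=3: C(5,3)·0.97^3·0.03^2 = 0.008214
1 − 0.008472 = 0.991528

0.9915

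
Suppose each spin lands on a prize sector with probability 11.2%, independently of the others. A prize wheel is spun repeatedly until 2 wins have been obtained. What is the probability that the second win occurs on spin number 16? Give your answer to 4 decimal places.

Y = trial on which the second success occurs; negative binomial, r=2, p=0.112.
P(Y=16) = C(15,1) · p^2 · (1−p)^14
= 15 · 0.012544 · 0.18958 = 0.035670

0.0357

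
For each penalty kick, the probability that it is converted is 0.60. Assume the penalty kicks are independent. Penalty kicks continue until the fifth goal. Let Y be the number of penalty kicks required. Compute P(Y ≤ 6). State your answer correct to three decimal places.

0.233

Finishing within 6 penalty kicks ⇔ at least 5 successes in the first 6. With X ~ Binomial(6, 0.60), P(Y ≤ 6) = 1 − P(X ≤ 4).
  k=0: C(6,0)·0.60^0·0.40^6 = 0.00410
  k=1: C(6,1)·0.60^1·0.40^5 = 0.03686
  k=2: C(6,2)·0.60^2·0.40^4 = 0.13824
  k=3: C(6,3)·0.60^3·0.40^3 = 0.27648
  k=4: C(6,4)·0.60^4·0.40^2 = 0.31104
1 − 0.76672 = 0.23328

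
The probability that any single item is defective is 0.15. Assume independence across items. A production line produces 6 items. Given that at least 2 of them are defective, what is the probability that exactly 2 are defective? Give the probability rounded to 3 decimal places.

X ~ Binomial(6, 0.15). Want P(X=2 | X≥2) = P(X=2) / P(X≥2).
P(X=2) = C(6,2)·0.15^2·0.85^4 = 0.17618
P(X≥2) = 1 − 0.37715 − 0.39933 = 0.22352
Ratio = 0.17618 / 0.22352 = 0.78821

0.788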